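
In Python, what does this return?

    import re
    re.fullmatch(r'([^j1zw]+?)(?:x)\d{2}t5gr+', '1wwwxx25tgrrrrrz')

None

`re.fullmatch` requires the pattern to consume the entire string.
Here the pattern can't cover the whole string, so the call returns None.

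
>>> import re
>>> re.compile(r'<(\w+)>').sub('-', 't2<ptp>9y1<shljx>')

Matches: at [2:7] → '<ptp>'; at [10:17] → '<shljx>'.
`sub` substitutes '-' at each match site.

't2-9y1-'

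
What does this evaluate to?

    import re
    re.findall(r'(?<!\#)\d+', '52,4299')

`(?!…)`/`(?<!…)` only lets a position through if the neighbouring text does NOT match; no characters are consumed.
Scanning left to right: at [0:2] → '52'; at [3:7] → '4299'.
Since nothing is captured, `findall` lists the 2 matched substrings directly.

['52', '4299']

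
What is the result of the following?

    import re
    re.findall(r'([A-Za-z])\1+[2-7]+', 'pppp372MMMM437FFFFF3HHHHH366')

The backreference `\1` re-matches whatever the first group consumed, character for character.
Matches: at [0:7] match 'pppp372', group 1 = 'p'; at [7:14] match 'MMMM437', group 1 = 'M'; at [14:20] match 'FFFFF3', group 1 = 'F'; at [20:28] match 'HHHHH366', group 1 = 'H'.
`findall` collects group 1 from each match (4 total).

['p', 'M', 'F', 'H']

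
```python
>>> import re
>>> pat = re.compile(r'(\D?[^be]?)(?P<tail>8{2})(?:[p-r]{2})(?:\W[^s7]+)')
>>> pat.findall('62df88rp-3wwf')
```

[('df', '88')]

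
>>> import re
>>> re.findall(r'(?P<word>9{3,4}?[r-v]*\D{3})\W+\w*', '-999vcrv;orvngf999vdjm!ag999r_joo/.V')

The pattern matches 3 to 4 of the literal '9' (lazy), then zero or more of a character in [r-v], then exactly 3 of a non-digit (captured as 'word'); then one or more of a non-word character, then zero or more of a word character.
Scanning left to right: at [1:22] match '999vcrv;orvngf999vdjm', group 1 = '999vcrv'.
With a single group, `findall` returns only what that group captured — 1 item.

['999vcrv']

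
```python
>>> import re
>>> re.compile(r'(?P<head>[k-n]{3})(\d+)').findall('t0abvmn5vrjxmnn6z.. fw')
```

This matches exactly 3 of a character in [k-n] (captured as 'head'); then one or more of a digit (captured).
Walking the string: at [12:16] match 'mnn6', groups = ('mnn', '6').
Multiple groups make `findall` return tuples — one 2-tuple for the one match.

[('mnn', '6')]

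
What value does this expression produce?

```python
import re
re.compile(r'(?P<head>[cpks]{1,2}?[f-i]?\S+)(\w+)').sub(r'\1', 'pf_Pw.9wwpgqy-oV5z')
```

Each match is replaced using the text its own group 1 captured.

'pf_Pw.9wwpgqy-oV5'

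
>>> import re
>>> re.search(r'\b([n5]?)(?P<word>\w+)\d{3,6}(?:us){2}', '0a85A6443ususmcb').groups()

('', '0a85A6')

This matches a word boundary (`\b`, zero-width); then optionally one of [n5] (captured); then one or more of a word character (captured as 'word'); then 3 to 6 of a digit, then the literal 'us' repeated 2 times.
`re.search` tries every starting position until one works.
The match spans [0:13] → '0a85A6443usus'.
Captured: group 1 = '', group 2 = '0a85A6'.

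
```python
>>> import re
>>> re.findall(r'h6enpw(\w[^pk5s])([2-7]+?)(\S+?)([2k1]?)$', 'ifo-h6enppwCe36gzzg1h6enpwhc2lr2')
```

Because the quantifier is non-greedy, it stops expanding at the earliest point where the rest of the pattern can succeed.
With 4 capturing groups, `findall` returns a 4-tuple per match.

[('hc', '2', 'lr', '2')]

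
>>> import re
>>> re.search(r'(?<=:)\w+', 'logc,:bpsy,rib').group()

'bpsy'

The lookaround is zero-width — it requires the adjacent text to match without consuming it, so the asserted text isn't part of the match.
Unlike `match`, `search` isn't anchored — it looks for the pattern anywhere in the string.
The match spans [6:10] → 'bpsy'.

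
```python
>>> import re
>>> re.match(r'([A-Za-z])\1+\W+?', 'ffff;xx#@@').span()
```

`match` is anchored at position 0; if the pattern doesn't fit there, it returns None.
The match spans [0:5] → 'ffff;'.

(0, 5)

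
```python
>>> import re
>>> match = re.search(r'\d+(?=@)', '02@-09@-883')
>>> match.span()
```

(0, 2)

Lookahead/lookbehind check context without consuming it, so the matched span excludes the asserted characters.
The match spans [0:2] → '02'.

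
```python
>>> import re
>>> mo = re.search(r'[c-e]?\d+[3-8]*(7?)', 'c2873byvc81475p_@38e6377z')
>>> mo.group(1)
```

''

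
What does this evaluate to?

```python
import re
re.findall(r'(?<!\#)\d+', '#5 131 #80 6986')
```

The negative lookahead/lookbehind blocks any match where the forbidden context is present.
Since nothing is captured, `findall` lists the 3 matched substrings directly.

['131', '0', '6986']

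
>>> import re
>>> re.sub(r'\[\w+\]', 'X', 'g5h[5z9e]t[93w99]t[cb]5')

Matches: at [3:9] → '[5z9e]'; at [10:17] → '[93w99]'; at [18:22] → '[cb]'.
Each match is replaced by 'X'.

'g5hXtXtX5'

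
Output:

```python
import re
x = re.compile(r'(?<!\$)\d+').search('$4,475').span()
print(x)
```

(3, 6)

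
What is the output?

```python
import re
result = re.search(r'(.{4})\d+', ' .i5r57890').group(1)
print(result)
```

The pattern matches exactly 4 of any character (captured); then one or more of a digit.
`re.search` scans for the first position where the pattern succeeds.
The match spans [1:10] → '.i5r57890'.
Captured: group 1 = '.i5r'.

.i5r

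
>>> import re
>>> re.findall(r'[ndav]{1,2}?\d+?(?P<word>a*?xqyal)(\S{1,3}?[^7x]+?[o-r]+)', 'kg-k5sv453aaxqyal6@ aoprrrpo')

[('aaxqyal', '6@ aoprrrpo')]

Pattern: 1 to 2 of one of [ndav] (lazy); then one or more of a digit (lazy); then zero or more of the literal 'a' (lazy), then the literal 'xqy', then the literal 'al' (captured as 'word'); then 1 to 3 of a non-whitespace character (lazy), then one or more of any character except [7x] (lazy), then one or more of a character in [o-r] (captured).
Scanning left to right: at [6:28] match 'v453aaxqyal6@ aoprrrpo', groups = ('aaxqyal', '6@ aoprrrpo').
`findall` packs the 2 group values into a tuple for every match.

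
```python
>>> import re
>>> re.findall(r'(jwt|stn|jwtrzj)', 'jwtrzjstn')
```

Branches in `(...|...)` are attempted left-to-right; the first branch that allows the whole pattern to succeed is taken.
One capturing group, so `findall` returns just the captured substring from each match — 2 in all.

['jwt', 'stn']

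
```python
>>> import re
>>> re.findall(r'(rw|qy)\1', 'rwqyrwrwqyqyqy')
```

`\1` is not a pattern — it's the concrete string captured by group 1, re-applied verbatim.
Matches: at [4:8] match 'rwrw', group 1 = 'rw'; at [8:12] match 'qyqy', group 1 = 'qy'.
Because there's exactly one group, `findall` drops the full match and keeps group 1 from each hit.

['rw', 'qy']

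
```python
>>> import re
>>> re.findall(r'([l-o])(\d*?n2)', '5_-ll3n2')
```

This matches a character in [l-o] (captured); then zero or more of a digit (lazy), then the literal 'n2' (captured).
Walking the string: at [4:8] match 'l3n2', groups = ('l', '3n2').
Multiple groups make `findall` return tuples — one 2-tuple for the one match.

[('l', '3n2')]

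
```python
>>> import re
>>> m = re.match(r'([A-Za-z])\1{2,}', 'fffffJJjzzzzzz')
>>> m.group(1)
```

'f'

The match spans [0:5] → 'fffff'.
Captured: group 1 = 'f'.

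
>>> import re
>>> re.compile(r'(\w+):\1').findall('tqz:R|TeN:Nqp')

['N']

`\1` is not a pattern — it's the concrete string captured by group 1, re-applied verbatim.
Because there's exactly one group, `findall` drops the full match and keeps group 1 from the one hit.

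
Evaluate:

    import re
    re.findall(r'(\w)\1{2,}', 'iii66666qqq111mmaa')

['i', '6', 'q', '1']

`\1` is not a pattern — it's the concrete string captured by group 1, re-applied verbatim.
Walking the string: at [0:3] match 'iii', group 1 = 'i'; at [3:8] match '66666', group 1 = '6'; at [8:11] match 'qqq', group 1 = 'q'; at [11:14] match '111', group 1 = '1'.
Because there's exactly one group, `findall` drops the full match and keeps group 1 from each hit.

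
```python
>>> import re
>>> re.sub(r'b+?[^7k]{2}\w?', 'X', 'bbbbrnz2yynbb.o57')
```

'Xrnz2yynX57'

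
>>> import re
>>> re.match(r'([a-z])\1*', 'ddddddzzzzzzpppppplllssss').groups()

After group 1 captures some text, `\1` only succeeds where that same text appears again.
`re.match` won't scan ahead — the pattern has to work from the very first character.
The match spans [0:6] → 'dddddd'.
Captured: group 1 = 'd'.

('d',)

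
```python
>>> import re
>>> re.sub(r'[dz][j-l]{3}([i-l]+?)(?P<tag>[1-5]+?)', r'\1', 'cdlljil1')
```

'cil'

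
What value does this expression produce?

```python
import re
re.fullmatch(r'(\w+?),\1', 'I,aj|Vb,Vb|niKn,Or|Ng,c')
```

`re.fullmatch` is like wrapping the pattern in `^…$` (in single-line mode).
Here there's no way to consume every character, so the call returns None.

None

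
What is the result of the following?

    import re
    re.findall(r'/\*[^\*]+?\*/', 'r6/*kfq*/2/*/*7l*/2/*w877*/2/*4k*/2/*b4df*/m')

['/*kfq*/', '/*7l*/', '/*w877*/', '/*4k*/', '/*b4df*/']

Since nothing is captured, `findall` lists the 5 matched substrings directly.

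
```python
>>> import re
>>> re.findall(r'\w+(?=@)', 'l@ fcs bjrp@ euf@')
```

['l', 'bjrp', 'euf']

The lookaround is zero-width — it requires the adjacent text to match without consuming it, so the asserted text isn't part of the match.
Since nothing is captured, `findall` lists the 3 matched substrings directly.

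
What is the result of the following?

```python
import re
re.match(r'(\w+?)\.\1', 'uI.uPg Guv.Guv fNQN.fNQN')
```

With `match`, the pattern is implicitly anchored at the beginning.
Here the string doesn't start with a match, so the call returns None.

None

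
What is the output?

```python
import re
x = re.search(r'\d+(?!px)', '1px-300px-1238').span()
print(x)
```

(4, 6)

Because the assertion is negative and zero-width, positions next to the forbidden text are skipped.
Unlike `match`, `search` isn't anchored — it looks for the pattern anywhere in the string.
The match spans [4:6] → '30'.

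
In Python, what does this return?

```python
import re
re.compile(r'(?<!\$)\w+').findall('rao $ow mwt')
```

['rao', 'w', 'mwt']

The negative lookaround is zero-width — it rules out positions where the adjacent text would match, without consuming anything.
Matches: at [0:3] → 'rao'; at [6:7] → 'w'; at [8:11] → 'mwt'.
No capturing groups, so `findall` returns the 3 full match strings.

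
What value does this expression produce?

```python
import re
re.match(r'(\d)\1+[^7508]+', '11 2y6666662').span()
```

`\1` is not a pattern — it's the concrete string captured by group 1, re-applied verbatim.
`re.match` won't scan ahead — the pattern has to work from the very first character.
The match spans [0:12] → '11 2y6666662'.
Captured: group 1 = '1'.

(0, 12)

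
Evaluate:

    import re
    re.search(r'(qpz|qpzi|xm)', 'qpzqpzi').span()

(0, 3)

`search` walks the string left to right and returns the first match it finds.
The match spans [0:3] → 'qpz'.
Captured: group 1 = 'qpz'.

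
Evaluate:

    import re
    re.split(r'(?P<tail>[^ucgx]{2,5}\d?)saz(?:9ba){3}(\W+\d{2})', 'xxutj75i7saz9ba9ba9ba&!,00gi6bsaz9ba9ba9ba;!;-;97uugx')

This matches 2 to 5 of any character except [ucgx], then optionally a digit (captured as 'tail'); then the literal 'saz', then the literal '9ba' repeated 3 times; then one or more of a non-word character, then exactly 2 of a digit (captured).
Matches to split on: at [3:26] → 'tj75i7saz9ba9ba9ba&!,00'; at [27:49] → 'i6bsaz9ba9ba9ba;!;-;97'.
Because the pattern has a capturing group, `split` also inserts each captured text between the pieces.

['xxu', 'tj75i7', '&!,00', 'g', 'i6b', ';!;-;97', 'uugx']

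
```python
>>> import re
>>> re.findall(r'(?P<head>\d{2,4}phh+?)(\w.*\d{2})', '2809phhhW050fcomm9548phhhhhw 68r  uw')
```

[('2809phh', 'hW050fcomm9548phhhhhw 68')]

Pattern: 2 to 4 of a digit, then the literal 'ph', then one or more of the literal 'h' (lazy) (captured as 'head'); then a word character, then zero or more of any character, then exactly 2 of a digit (captured).
Multiple groups make `findall` return tuples — one 2-tuple for the one match.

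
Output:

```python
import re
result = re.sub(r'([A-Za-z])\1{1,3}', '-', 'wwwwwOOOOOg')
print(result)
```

-w-Og

The backreference `\1` re-matches whatever the first group consumed, character for character.
Matches: at [0:4] → 'wwww'; at [5:9] → 'OOOO'.
Each match is replaced by '-'.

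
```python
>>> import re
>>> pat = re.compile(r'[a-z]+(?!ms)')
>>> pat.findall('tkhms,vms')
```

['tkhms', 'vms']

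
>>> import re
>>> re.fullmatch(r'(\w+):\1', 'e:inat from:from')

None

The backreference `\1` re-matches whatever the first group consumed, character for character.
`re.fullmatch` is like wrapping the pattern in `^…$` (in single-line mode).
Here the pattern can't cover the whole string, so the call returns None.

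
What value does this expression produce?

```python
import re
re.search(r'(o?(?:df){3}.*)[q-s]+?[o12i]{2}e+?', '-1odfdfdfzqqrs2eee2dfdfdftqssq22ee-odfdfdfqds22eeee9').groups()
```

('odfdfdfzqqrs2eee2dfdfdftqssq22ee-odfdfdfqd',)

This matches optionally a literal 'o', then the literal 'df' repeated 3 times, then zero or more of any character (captured); then one or more of a character in [q-s] (lazy), then exactly 2 of one of [o12i], then one or more of the literal 'e' (lazy).
Unlike `match`, `search` isn't anchored — it looks for the pattern anywhere in the string.
The match spans [2:48] → 'odfdfdfzqqrs2eee2dfdfdftqssq22ee-odfdfdfqds22e'.
Captured: group 1 = 'odfdfdfzqqrs2eee2dfdfdftqssq22ee-odfdfdfqd'.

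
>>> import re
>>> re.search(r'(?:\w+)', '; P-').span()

(2, 3)

Pattern: one or more of a word character (non-capturing group).
Unlike `match`, `search` isn't anchored — it looks for the pattern anywhere in the string.
The match spans [2:3] → 'P'.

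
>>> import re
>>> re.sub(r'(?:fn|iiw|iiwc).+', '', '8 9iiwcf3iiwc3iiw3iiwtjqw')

'8 9'

Each match is replaced by ''.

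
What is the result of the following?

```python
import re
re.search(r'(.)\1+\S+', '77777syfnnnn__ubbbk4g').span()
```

After group 1 captures some text, `\1` only succeeds where that same text appears again.
The match spans [0:21] → '77777syfnnnn__ubbbk4g'.

(0, 21)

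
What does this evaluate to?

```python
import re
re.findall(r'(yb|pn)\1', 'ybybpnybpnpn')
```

A backreference is literal: `\1` must see the identical characters the first group matched.
Scanning left to right: at [0:4] match 'ybyb', group 1 = 'yb'; at [8:12] match 'pnpn', group 1 = 'pn'.
With a single group, `findall` returns only what that group captured — 2 items.

['yb', 'pn']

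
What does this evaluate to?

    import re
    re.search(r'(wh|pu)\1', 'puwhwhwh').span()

`\1` is not a pattern — it's the concrete string captured by group 1, re-applied verbatim.
Unlike `match`, `search` isn't anchored — it looks for the pattern anywhere in the string.
The match spans [2:6] → 'whwh'.
Captured: group 1 = 'wh'.

(2, 6)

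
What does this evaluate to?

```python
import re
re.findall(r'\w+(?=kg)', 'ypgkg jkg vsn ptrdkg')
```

['ypg', 'j', 'ptrd']

The lookaround is zero-width — it requires the adjacent text to match without consuming it, so the asserted text isn't part of the match.
Since nothing is captured, `findall` lists the 3 matched substrings directly.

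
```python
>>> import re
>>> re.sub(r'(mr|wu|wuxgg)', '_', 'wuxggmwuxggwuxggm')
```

Branches in `(...|...)` are attempted left-to-right; the first branch that allows the whole pattern to succeed is taken.
Matches: at [0:2] → 'wu'; at [6:8] → 'wu'; at [11:13] → 'wu'.
`sub` substitutes '_' at each match site.

'_xggm_xgg_xggm'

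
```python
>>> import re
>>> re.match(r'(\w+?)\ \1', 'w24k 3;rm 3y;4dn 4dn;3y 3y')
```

None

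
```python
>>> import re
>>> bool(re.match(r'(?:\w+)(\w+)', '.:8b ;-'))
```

False

Pattern: one or more of a word character (non-capturing group); then one or more of a word character (captured).
With `match`, the pattern is implicitly anchored at the beginning.
Here the pattern fails at index 0, so the call returns None, and `bool(None)` is False.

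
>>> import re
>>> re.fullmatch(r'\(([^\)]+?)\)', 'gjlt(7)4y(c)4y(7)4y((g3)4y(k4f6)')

None

`re.fullmatch` requires the pattern to consume the entire string.
Here the pattern can't cover the whole string, so the call returns None.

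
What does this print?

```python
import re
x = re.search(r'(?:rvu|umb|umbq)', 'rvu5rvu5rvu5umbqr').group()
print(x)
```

`search` walks the string left to right and returns the first match it finds.
The match spans [0:3] → 'rvu'.

rvu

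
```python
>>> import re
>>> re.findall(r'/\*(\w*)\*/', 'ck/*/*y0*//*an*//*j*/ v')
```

['y0', 'an', 'j']

With a single group, `findall` returns only what that group captured — 3 items.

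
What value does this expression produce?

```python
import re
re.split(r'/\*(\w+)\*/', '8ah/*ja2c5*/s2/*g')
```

['8ah', 'ja2c5', 's2/*g']

Matches to split on: at [3:12] → '/*ja2c5*/'.
Because the pattern has a capturing group, `split` also inserts each captured text between the pieces.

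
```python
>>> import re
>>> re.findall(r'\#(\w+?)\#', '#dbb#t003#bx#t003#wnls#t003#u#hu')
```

['dbb', 'bx', 'wnls', 'u']

`findall` collects group 1 from each match (4 total).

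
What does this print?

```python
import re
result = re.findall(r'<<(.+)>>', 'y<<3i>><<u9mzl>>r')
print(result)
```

['3i>><<u9mzl']

Because there's exactly one group, `findall` drops the full match and keeps group 1 from the one hit.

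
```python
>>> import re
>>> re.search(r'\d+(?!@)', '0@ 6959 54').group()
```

Because the assertion is negative and zero-width, positions next to the forbidden text are skipped.
The match spans [3:7] → '6959'.

'6959'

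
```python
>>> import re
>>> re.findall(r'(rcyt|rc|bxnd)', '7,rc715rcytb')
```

['rc', 'rcyt']

The regex engine tests alternatives in the order written; an earlier branch that matches wins even if a later one would match more.
Scanning left to right: at [2:4] match 'rc', group 1 = 'rc'; at [7:11] match 'rcyt', group 1 = 'rcyt'.
With a single group, `findall` returns only what that group captured — 2 items.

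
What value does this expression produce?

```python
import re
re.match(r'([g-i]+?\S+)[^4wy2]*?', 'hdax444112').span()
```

(0, 10)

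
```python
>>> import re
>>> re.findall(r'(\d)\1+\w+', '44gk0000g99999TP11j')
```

['4']

A backreference is literal: `\1` must see the identical characters the first group matched.
With a single group, `findall` returns only what that group captured — 1 item.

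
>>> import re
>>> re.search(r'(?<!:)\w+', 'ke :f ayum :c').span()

(0, 2)

The negative lookaround is zero-width — it rules out positions where the adjacent text would match, without consuming anything.
`search` walks the string left to right and returns the first match it finds.
The match spans [0:2] → 'ke'.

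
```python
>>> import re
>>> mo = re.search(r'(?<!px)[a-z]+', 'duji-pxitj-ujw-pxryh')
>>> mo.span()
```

The negative lookaround is zero-width — it rules out positions where the adjacent text would match, without consuming anything.
The match spans [0:4] → 'duji'.

(0, 4)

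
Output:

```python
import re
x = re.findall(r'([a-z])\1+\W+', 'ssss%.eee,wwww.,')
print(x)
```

['s', 'e', 'w']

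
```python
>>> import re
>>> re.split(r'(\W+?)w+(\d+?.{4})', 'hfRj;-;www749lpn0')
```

The pattern matches one or more of a non-word character (lazy) (captured); then one or more of a literal 'w'; then one or more of a digit (lazy), then exactly 4 of any character (captured).
Matches to split on: at [4:15] → ';-;www749lp'.
The group in the pattern means `split` returns the separators' captures alongside the pieces.

['hfRj', ';-;', '749lp', 'n0']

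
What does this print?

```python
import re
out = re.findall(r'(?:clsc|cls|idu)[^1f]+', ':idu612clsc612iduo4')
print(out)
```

['idu6', 'clsc6', 'iduo4']

Walking the string: at [1:5] → 'idu6'; at [7:12] → 'clsc6'; at [14:19] → 'iduo4'.
Since nothing is captured, `findall` lists the 3 matched substrings directly.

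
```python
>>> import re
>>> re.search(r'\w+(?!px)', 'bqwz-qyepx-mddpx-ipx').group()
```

'bqwz'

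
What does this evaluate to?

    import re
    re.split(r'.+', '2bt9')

['', '']

This matches one or more of any character.
Matches to split on: at [0:4] → '2bt9'.
Splitting on the pattern gives 2 pieces.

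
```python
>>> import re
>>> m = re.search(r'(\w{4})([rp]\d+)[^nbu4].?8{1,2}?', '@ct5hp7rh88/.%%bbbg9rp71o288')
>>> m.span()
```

The pattern matches exactly 4 of a word character (captured); then one of [rp], then one or more of a digit (captured); then any character except [nbu4], then optionally any character, then 1 to 2 of the literal '8' (lazy).
`re.search` scans for the first position where the pattern succeeds.
The match spans [1:10] → 'ct5hp7rh8'.
Captured: group 1 = 'ct5h', group 2 = 'p7'.

(1, 10)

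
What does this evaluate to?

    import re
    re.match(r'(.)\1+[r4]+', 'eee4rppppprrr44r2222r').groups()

('e',)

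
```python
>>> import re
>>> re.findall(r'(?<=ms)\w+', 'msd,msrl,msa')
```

The positive lookaround only admits positions where the adjacent text matches; those characters stay outside the span.
`findall` yields the raw match text (3 of them) because the pattern has no groups.

['d', 'rl', 'a']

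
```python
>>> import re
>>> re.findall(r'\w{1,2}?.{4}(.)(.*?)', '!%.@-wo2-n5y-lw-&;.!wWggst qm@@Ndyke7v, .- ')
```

[('5', ''), ('&', ''), ('t', ''), ('d', ''), (',', '')]

Lazy quantifiers expand one character at a time until the remainder of the pattern can match.
`findall` packs the 2 group values into a tuple for every match.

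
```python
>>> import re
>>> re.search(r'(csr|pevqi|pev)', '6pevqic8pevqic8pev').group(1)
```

'pevqi'

The regex engine tests alternatives in the order written; an earlier branch that matches wins even if a later one would match more.
Unlike `match`, `search` isn't anchored — it looks for the pattern anywhere in the string.
The match spans [1:6] → 'pevqi'.
Captured: group 1 = 'pevqi'.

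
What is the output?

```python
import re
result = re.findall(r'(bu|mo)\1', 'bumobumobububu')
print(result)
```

['bu']

After group 1 captures some text, `\1` only succeeds where that same text appears again.
Because there's exactly one group, `findall` drops the full match and keeps group 1 from the one hit.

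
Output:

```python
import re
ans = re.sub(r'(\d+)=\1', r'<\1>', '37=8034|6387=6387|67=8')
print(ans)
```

After group 1 captures some text, `\1` only succeeds where that same text appears again.
`\1` in the replacement pulls in group 1's text for each match.

37=8034|<6387>|67=8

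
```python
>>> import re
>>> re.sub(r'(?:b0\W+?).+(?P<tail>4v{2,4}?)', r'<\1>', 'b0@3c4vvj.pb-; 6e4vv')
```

The pattern matches the literal 'b0', then one or more of a non-word character (lazy) (non-capturing group); then one or more of any character; then the literal '4', then 2 to 4 of a literal 'v' (lazy) (captured as 'tail').
Matches: at [0:20] → 'b0@3c4vvj.pb-; 6e4vv'.
`\1` in the replacement pulls in group 1's text for each match.

'<4vv>'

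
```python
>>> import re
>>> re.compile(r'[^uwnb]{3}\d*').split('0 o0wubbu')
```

['', 'wubbu']

The pattern matches exactly 3 of any character except [uwnb]; then zero or more of a digit.
Matches to split on: at [0:4] → '0 o0'.
`split` removes every match and returns the 2 fragments in between.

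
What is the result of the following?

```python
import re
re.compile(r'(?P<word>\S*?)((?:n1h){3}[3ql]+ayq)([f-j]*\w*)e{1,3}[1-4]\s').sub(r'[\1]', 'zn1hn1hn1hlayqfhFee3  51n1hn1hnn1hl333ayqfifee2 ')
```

'[z] 51n1hn1hnn1hl333ayqfifee2 '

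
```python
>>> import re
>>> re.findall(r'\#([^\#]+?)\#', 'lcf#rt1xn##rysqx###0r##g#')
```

`findall` collects group 1 from each match (4 total).

['rt1xn', 'rysqx', '0r', 'g']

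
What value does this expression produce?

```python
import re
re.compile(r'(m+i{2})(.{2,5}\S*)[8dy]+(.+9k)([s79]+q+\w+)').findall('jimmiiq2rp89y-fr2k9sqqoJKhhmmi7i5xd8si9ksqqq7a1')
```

[('mmii', 'q2rp89y-fr2k9sqqoJKhhmmi7i5xd', 'si9k', 'sqqq7a1')]

This matches one or more of the literal 'm', then exactly 2 of the literal 'i' (captured); then 2 to 5 of any character, then zero or more of a non-whitespace character (captured); then one or more of one of [8dy]; then one or more of any character, then the literal '9k' (captured); then one or more of one of [s79], then one or more of the literal 'q', then one or more of a word character (captured).
Scanning left to right: at [2:47] match 'mmiiq2rp89y-fr2k9sqqoJKhhmmi7i5xd8si9ksqqq7a1', groups = ('mmii', 'q2rp89y-fr2k9sqqoJKhhmmi7i5xd', 'si9k', 'sqqq7a1').
With 4 capturing groups, `findall` returns a 4-tuple per match.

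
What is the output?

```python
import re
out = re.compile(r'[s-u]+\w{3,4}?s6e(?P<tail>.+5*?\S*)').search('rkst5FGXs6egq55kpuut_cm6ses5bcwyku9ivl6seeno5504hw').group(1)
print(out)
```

The match spans [2:50] → 'st5FGXs6egq55kpuut_cm6ses5bcwyku9ivl6seeno5504hw'.
Captured: group 1 = 'gq55kpuut_cm6ses5bcwyku9ivl6seeno5504hw'.

gq55kpuut_cm6ses5bcwyku9ivl6seeno5504hw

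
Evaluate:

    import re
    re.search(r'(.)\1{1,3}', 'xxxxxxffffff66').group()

'xxxx'

`\1` is not a pattern — it's the concrete string captured by group 1, re-applied verbatim.
Unlike `match`, `search` isn't anchored — it looks for the pattern anywhere in the string.
The match spans [0:4] → 'xxxx'.
Captured: group 1 = 'x'.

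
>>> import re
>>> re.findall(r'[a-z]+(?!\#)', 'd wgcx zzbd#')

A negative assertion filters positions out without eating any characters.
Matches: at [0:1] → 'd'; at [2:6] → 'wgcx'; at [7:10] → 'zzb'.
Since nothing is captured, `findall` lists the 3 matched substrings directly.

['d', 'wgcx', 'zzb']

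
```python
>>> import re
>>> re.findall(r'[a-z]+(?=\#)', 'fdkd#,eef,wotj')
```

The positive lookaround only admits positions where the adjacent text matches; those characters stay outside the span.
Walking the string: at [0:4] → 'fdkd'.
With no groups in the pattern, `findall` gives back each whole match — 1 here.

['fdkd']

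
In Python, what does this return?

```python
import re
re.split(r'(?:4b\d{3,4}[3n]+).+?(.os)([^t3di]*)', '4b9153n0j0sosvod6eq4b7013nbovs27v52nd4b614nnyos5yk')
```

Pattern: the literal '4b', then 3 to 4 of a digit, then one or more of one of [3n] (non-capturing group); then one or more of any character (lazy); then any character, then the literal 'os' (captured); then zero or more of any character except [t3di] (captured).
Matches to split on: at [0:15] → '4b9153n0j0sosvo'; at [19:50] → '4b7013nbovs27v52nd4b614nnyos5yk'.
The group in the pattern means `split` returns the separators' captures alongside the pieces.

['', 'sos', 'vo', 'd6eq', 'yos', '5yk', '']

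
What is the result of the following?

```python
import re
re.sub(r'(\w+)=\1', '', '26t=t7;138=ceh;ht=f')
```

'267;138=ceh;ht=f'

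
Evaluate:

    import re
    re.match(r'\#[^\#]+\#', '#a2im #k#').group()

`re.match` only tries the pattern at the start of the string.
The match spans [0:7] → '#a2im #'.

'#a2im #'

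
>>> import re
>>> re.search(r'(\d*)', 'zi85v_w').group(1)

''

This matches zero or more of a digit (captured).
`re.search` tries every starting position until one works.
The match spans [0:0] → ''.
Captured: group 1 = ''.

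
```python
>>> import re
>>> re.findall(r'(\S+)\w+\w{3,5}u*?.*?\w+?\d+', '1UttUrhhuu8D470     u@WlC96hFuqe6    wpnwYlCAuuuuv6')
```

The pattern matches one or more of a non-whitespace character (captured); then one or more of a word character, then 3 to 5 of a word character; then zero or more of a literal 'u' (lazy), then zero or more of any character (lazy), then one or more of a word character (lazy); then one or more of a digit.
Walking the string: at [0:27] match '1UttUrhhuu8D470     u@WlC96', group 1 = '1UttUrhhuu8'; at [27:51] match 'hFuqe6    wpnwYlCAuuuuv6', group 1 = 'hF'.
Because there's exactly one group, `findall` drops the full match and keeps group 1 from each hit.

['1UttUrhhuu8', 'hF']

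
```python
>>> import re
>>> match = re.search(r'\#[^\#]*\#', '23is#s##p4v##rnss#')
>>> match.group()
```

'#s#'

`re.search` scans for the first position where the pattern succeeds.
The match spans [4:7] → '#s#'.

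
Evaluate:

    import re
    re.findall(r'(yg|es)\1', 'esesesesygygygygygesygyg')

['es', 'es', 'yg', 'yg', 'yg']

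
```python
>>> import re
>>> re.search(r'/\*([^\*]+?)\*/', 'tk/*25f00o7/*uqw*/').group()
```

Unlike `match`, `search` isn't anchored — it looks for the pattern anywhere in the string.
The match spans [11:18] → '/*uqw*/'.
Captured: group 1 = 'uqw'.

'/*uqw*/'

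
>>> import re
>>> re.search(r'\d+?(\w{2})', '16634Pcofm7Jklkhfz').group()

'166'

The pattern matches one or more of a digit (lazy); then exactly 2 of a word character (captured).
The match spans [0:3] → '166'.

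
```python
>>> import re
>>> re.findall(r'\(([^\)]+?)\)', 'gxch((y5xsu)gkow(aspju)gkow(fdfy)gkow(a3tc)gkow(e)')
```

['(y5xsu', 'aspju', 'fdfy', 'a3tc', 'e']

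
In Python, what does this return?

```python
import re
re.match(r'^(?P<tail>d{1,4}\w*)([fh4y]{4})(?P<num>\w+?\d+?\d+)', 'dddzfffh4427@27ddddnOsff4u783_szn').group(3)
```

'427'

The pattern matches anchored at the start of the string; then 1 to 4 of a literal 'd', then zero or more of a word character (captured as 'tail'); then exactly 4 of one of [fh4y] (captured); then one or more of a word character (lazy), then one or more of a digit (lazy), then one or more of a digit (captured as 'num').
`re.match` won't scan ahead — the pattern has to work from the very first character.
The match spans [0:12] → 'dddzfffh4427'.
Captured: group 1 = 'dddzf', group 2 = 'ffh4', group 3 = '427'.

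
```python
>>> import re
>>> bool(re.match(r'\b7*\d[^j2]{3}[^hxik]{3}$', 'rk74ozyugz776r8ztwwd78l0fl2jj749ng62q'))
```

Pattern: a word boundary (`\b`, zero-width); then zero or more of a literal '7'; then a digit, then exactly 3 of any character except [j2], then exactly 3 of any character except [hxik]; then anchored at the end.
`re.match` won't scan ahead — the pattern has to work from the very first character.
Here position 0 doesn't satisfy it, so the call returns None, and `bool(None)` is False.

False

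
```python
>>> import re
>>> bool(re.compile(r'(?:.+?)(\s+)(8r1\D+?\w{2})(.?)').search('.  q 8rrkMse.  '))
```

This matches one or more of any character (lazy) (non-capturing group); then one or more of whitespace (captured); then the literal '8r1', then one or more of a non-digit (lazy), then exactly 2 of a word character (captured); then optionally any character (captured).
`re.search` scans for the first position where the pattern succeeds.
Here the pattern never matches, so the call returns None, and `bool(None)` is False.

False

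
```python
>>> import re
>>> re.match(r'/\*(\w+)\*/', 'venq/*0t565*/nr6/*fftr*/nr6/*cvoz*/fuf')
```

`re.match` won't scan ahead — the pattern has to work from the very first character.
Here the string doesn't start with a match, so the call returns None.

None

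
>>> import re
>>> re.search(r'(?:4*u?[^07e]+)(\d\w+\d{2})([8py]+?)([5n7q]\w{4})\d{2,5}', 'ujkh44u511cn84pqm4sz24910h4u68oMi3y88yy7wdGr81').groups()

('0h4u68oMi3y88', 'yy', '7wdGr')

Pattern: zero or more of a literal '4', then optionally the literal 'u', then one or more of any character except [07e] (non-capturing group); then a digit, then one or more of a word character, then exactly 2 of a digit (captured); then one or more of one of [8py] (lazy) (captured); then one of [5n7q], then exactly 4 of a word character (captured); then 2 to 5 of a digit.
`re.search` tries every starting position until one works.
The match spans [0:46] → 'ujkh44u511cn84pqm4sz24910h4u68oMi3y88yy7wdGr81'.
Captured: group 1 = '0h4u68oMi3y88', group 2 = 'yy', group 3 = '7wdGr'.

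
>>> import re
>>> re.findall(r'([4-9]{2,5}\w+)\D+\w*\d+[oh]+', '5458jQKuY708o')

['5458jQKu']

This matches 2 to 5 of a character in [4-9], then one or more of a word character (captured); then one or more of a non-digit; then zero or more of a word character, then one or more of a digit, then one or more of one of [oh].
`findall` collects group 1 from the one match (1 total).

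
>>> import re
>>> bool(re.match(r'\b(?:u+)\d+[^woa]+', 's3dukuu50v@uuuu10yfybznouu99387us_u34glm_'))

False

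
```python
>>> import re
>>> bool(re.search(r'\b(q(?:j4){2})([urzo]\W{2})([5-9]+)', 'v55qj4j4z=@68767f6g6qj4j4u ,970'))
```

False

The pattern matches a word boundary (`\b`, zero-width); then the literal 'q', then the literal 'j4' repeated 2 times (captured); then one of [urzo], then exactly 2 of a non-word character (captured); then one or more of a character in [5-9] (captured).
Unlike `match`, `search` isn't anchored — it looks for the pattern anywhere in the string.
Here no position works, so the call returns None, and `bool(None)` is False.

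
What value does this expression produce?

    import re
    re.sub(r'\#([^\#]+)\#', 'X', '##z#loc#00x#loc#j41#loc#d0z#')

Matches: at [1:4] → '#z#'; at [7:12] → '#00x#'; at [15:20] → '#j41#'; at [23:28] → '#d0z#'.
`sub` substitutes 'X' at each match site.

'#XlocXlocXlocX'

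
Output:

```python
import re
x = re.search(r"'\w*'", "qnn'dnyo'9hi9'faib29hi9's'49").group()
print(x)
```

'dnyo'

`re.search` scans for the first position where the pattern succeeds.
The match spans [3:9] → "'dnyo'".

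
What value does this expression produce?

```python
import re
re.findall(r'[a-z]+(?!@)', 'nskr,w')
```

['nskr', 'w']

`(?!…)`/`(?<!…)` only lets a position through if the neighbouring text does NOT match; no characters are consumed.
Since nothing is captured, `findall` lists the 2 matched substrings directly.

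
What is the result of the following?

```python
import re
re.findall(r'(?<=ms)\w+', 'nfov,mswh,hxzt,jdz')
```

['wh']

The lookaround is zero-width — it requires the adjacent text to match without consuming it, so the asserted text isn't part of the match.
Walking the string: at [7:9] → 'wh'.
`findall` yields the raw match text (1 of them) because the pattern has no groups.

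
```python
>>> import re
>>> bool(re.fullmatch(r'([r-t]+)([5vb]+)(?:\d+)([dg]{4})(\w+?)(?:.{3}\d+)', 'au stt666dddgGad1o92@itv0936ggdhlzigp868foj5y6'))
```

Pattern: one or more of a character in [r-t] (captured); then one or more of one of [5vb] (captured); then one or more of a digit (non-capturing group); then exactly 4 of one of [dg] (captured); then one or more of a word character (lazy) (captured); then exactly 3 of any character, then one or more of a digit (non-capturing group).
`fullmatch` succeeds only if the pattern covers the string from start to end.
Here there's no way to consume every character, so the call returns None, and `bool(None)` is False.

False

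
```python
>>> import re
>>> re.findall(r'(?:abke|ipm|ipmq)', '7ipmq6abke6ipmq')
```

Alternation isn't longest-match — the leftmost alternative that fits at this position is chosen.
Walking the string: at [1:4] → 'ipm'; at [6:10] → 'abke'; at [11:14] → 'ipm'.
With no groups in the pattern, `findall` gives back each whole match — 3 here.

['ipm', 'abke', 'ipm']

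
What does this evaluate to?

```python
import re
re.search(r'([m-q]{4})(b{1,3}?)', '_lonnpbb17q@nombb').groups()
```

('onnp', 'b')

The match spans [2:7] → 'onnpb'.
Captured: group 1 = 'onnp', group 2 = 'b'.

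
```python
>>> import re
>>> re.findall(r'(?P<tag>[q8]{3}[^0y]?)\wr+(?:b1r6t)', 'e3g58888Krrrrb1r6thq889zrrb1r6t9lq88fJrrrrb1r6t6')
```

['8888', 'q889', 'q88f']

With a single group, `findall` returns only what that group captured — 3 items.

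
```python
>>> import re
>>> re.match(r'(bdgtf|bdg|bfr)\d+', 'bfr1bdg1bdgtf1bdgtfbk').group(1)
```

`match` is anchored at position 0; if the pattern doesn't fit there, it returns None.
The match spans [0:4] → 'bfr1'.
Captured: group 1 = 'bfr'.

'bfr'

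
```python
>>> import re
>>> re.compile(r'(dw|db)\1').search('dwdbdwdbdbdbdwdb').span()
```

(6, 10)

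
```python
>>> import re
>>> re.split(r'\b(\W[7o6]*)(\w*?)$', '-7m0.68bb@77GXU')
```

With a capturing group present, the delimiter's captured portion is kept in the result list.

['-7m0.68bb', '@77', 'GXU', '']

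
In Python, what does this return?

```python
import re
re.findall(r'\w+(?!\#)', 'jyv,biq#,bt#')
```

['jyv', 'bi', 'b']

A negative assertion filters positions out without eating any characters.
Walking the string: at [0:3] → 'jyv'; at [4:6] → 'bi'; at [9:10] → 'b'.
No capturing groups, so `findall` returns the 3 full match strings.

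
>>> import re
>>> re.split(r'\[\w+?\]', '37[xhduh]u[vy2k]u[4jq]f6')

Matches to split on: at [2:9] → '[xhduh]'; at [10:16] → '[vy2k]'; at [17:22] → '[4jq]'.
Each match becomes a cut point; 4 segments remain.

['37', 'u', 'u', 'f6']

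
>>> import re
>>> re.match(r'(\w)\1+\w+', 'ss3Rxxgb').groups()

The match spans [0:8] → 'ss3Rxxgb'.
Captured: group 1 = 's'.

('s',)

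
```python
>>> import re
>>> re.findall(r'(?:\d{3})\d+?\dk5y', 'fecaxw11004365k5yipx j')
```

['11004365k5y']

The pattern matches exactly 3 of a digit (non-capturing group); then one or more of a digit (lazy), then a digit, then the literal 'k5y'.
Walking the string: at [6:17] → '11004365k5y'.
Since nothing is captured, `findall` lists the 1 matched substring directly.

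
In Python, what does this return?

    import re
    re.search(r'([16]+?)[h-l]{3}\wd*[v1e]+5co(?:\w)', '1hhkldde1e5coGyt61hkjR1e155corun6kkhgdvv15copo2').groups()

('1',)

This matches one or more of one of [16] (lazy) (captured); then exactly 3 of a character in [h-l], then a word character, then zero or more of a literal 'd'; then one or more of one of [v1e], then the literal '5co'; then a word character (non-capturing group).
Unlike `match`, `search` isn't anchored — it looks for the pattern anywhere in the string.
The match spans [0:14] → '1hhkldde1e5coG'.
Captured: group 1 = '1'.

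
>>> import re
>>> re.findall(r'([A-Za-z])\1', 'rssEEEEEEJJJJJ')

['s', 'E', 'E', 'E', 'J', 'J']

`\1` is not a pattern — it's the concrete string captured by group 1, re-applied verbatim.
One capturing group, so `findall` returns just the captured substring from each match — 6 in all.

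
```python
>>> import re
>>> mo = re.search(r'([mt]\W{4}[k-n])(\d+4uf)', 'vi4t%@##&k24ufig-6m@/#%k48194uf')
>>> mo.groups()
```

Pattern: one of [mt], then exactly 4 of a non-word character, then a character in [k-n] (captured); then one or more of a digit, then the literal '4uf' (captured).
`re.search` scans for the first position where the pattern succeeds.
The match spans [18:31] → 'm@/#%k48194uf'.
Captured: group 1 = 'm@/#%k', group 2 = '48194uf'.

('m@/#%k', '48194uf')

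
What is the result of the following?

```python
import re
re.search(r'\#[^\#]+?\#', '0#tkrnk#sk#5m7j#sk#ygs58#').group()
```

'#tkrnk#'

The match spans [1:8] → '#tkrnk#'.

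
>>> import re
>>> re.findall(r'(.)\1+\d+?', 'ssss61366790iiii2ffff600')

['s', '6', 'i', 'f']

After group 1 captures some text, `\1` only succeeds where that same text appears again.
Scanning left to right: at [0:5] match 'ssss6', group 1 = 's'; at [7:10] match '667', group 1 = '6'; at [12:17] match 'iiii2', group 1 = 'i'; at [17:22] match 'ffff6', group 1 = 'f'.
One capturing group, so `findall` returns just the captured substring from each match — 4 in all.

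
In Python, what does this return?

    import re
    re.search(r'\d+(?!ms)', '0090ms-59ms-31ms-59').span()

Because the assertion is negative and zero-width, positions next to the forbidden text are skipped.
`re.search` tries every starting position until one works.
The match spans [0:3] → '009'.

(0, 3)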